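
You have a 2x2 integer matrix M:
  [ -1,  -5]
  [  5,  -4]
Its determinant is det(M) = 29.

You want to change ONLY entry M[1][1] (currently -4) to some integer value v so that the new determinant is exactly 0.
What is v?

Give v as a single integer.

det is linear in entry M[1][1]: det = old_det + (v - -4) * C_11
Cofactor C_11 = -1
Want det = 0: 29 + (v - -4) * -1 = 0
  (v - -4) = -29 / -1 = 29
  v = -4 + (29) = 25

Answer: 25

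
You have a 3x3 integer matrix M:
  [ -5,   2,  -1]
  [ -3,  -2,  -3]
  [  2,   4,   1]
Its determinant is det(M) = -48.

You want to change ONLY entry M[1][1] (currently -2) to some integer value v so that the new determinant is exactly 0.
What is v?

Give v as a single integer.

Answer: -18

Derivation:
det is linear in entry M[1][1]: det = old_det + (v - -2) * C_11
Cofactor C_11 = -3
Want det = 0: -48 + (v - -2) * -3 = 0
  (v - -2) = 48 / -3 = -16
  v = -2 + (-16) = -18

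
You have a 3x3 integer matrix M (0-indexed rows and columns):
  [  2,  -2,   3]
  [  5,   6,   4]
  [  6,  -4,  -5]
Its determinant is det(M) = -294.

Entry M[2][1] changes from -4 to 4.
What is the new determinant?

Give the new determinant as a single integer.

Answer: -238

Derivation:
det is linear in row 2: changing M[2][1] by delta changes det by delta * cofactor(2,1).
Cofactor C_21 = (-1)^(2+1) * minor(2,1) = 7
Entry delta = 4 - -4 = 8
Det delta = 8 * 7 = 56
New det = -294 + 56 = -238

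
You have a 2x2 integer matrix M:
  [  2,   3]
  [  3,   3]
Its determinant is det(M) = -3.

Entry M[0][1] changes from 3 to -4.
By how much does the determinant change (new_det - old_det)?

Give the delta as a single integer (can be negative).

Answer: 21

Derivation:
Cofactor C_01 = -3
Entry delta = -4 - 3 = -7
Det delta = entry_delta * cofactor = -7 * -3 = 21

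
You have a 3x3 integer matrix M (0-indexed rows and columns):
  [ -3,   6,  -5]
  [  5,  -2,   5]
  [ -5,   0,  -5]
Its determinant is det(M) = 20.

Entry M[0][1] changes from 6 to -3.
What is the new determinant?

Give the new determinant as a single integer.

Answer: 20

Derivation:
det is linear in row 0: changing M[0][1] by delta changes det by delta * cofactor(0,1).
Cofactor C_01 = (-1)^(0+1) * minor(0,1) = 0
Entry delta = -3 - 6 = -9
Det delta = -9 * 0 = 0
New det = 20 + 0 = 20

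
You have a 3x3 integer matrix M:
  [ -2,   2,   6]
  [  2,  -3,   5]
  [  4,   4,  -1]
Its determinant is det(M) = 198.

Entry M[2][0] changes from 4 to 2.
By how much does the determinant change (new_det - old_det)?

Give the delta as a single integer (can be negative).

Cofactor C_20 = 28
Entry delta = 2 - 4 = -2
Det delta = entry_delta * cofactor = -2 * 28 = -56

Answer: -56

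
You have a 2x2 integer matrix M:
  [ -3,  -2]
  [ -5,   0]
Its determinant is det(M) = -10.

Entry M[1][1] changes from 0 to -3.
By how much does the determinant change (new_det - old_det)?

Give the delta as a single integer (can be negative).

Cofactor C_11 = -3
Entry delta = -3 - 0 = -3
Det delta = entry_delta * cofactor = -3 * -3 = 9

Answer: 9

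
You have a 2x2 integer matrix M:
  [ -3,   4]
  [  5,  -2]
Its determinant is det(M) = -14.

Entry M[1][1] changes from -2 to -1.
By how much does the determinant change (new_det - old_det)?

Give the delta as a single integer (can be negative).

Cofactor C_11 = -3
Entry delta = -1 - -2 = 1
Det delta = entry_delta * cofactor = 1 * -3 = -3

Answer: -3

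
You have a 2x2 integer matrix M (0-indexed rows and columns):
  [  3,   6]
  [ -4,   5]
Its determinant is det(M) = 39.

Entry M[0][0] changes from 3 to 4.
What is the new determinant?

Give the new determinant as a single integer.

det is linear in row 0: changing M[0][0] by delta changes det by delta * cofactor(0,0).
Cofactor C_00 = (-1)^(0+0) * minor(0,0) = 5
Entry delta = 4 - 3 = 1
Det delta = 1 * 5 = 5
New det = 39 + 5 = 44

Answer: 44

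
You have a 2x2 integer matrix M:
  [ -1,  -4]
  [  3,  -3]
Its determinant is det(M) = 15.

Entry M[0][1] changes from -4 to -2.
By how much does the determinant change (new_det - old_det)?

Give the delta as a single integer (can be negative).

Answer: -6

Derivation:
Cofactor C_01 = -3
Entry delta = -2 - -4 = 2
Det delta = entry_delta * cofactor = 2 * -3 = -6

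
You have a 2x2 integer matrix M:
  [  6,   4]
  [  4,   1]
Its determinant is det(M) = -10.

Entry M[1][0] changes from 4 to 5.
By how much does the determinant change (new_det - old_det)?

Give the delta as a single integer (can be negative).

Cofactor C_10 = -4
Entry delta = 5 - 4 = 1
Det delta = entry_delta * cofactor = 1 * -4 = -4

Answer: -4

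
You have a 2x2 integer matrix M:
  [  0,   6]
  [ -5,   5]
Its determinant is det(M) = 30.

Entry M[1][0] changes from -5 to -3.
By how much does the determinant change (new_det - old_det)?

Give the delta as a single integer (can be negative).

Answer: -12

Derivation:
Cofactor C_10 = -6
Entry delta = -3 - -5 = 2
Det delta = entry_delta * cofactor = 2 * -6 = -12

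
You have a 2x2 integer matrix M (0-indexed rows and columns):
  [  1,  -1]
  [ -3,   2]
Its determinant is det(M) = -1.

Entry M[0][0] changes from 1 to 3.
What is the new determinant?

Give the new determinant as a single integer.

det is linear in row 0: changing M[0][0] by delta changes det by delta * cofactor(0,0).
Cofactor C_00 = (-1)^(0+0) * minor(0,0) = 2
Entry delta = 3 - 1 = 2
Det delta = 2 * 2 = 4
New det = -1 + 4 = 3

Answer: 3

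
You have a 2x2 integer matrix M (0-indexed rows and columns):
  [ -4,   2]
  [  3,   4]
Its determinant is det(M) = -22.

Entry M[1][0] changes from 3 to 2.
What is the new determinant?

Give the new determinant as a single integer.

Answer: -20

Derivation:
det is linear in row 1: changing M[1][0] by delta changes det by delta * cofactor(1,0).
Cofactor C_10 = (-1)^(1+0) * minor(1,0) = -2
Entry delta = 2 - 3 = -1
Det delta = -1 * -2 = 2
New det = -22 + 2 = -20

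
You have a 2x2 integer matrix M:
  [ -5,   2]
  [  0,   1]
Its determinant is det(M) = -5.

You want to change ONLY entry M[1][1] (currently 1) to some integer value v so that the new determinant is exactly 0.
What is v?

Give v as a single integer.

det is linear in entry M[1][1]: det = old_det + (v - 1) * C_11
Cofactor C_11 = -5
Want det = 0: -5 + (v - 1) * -5 = 0
  (v - 1) = 5 / -5 = -1
  v = 1 + (-1) = 0

Answer: 0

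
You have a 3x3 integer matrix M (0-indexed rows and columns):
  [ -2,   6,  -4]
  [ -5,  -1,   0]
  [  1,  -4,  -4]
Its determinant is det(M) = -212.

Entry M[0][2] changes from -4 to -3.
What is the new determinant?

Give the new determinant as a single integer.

det is linear in row 0: changing M[0][2] by delta changes det by delta * cofactor(0,2).
Cofactor C_02 = (-1)^(0+2) * minor(0,2) = 21
Entry delta = -3 - -4 = 1
Det delta = 1 * 21 = 21
New det = -212 + 21 = -191

Answer: -191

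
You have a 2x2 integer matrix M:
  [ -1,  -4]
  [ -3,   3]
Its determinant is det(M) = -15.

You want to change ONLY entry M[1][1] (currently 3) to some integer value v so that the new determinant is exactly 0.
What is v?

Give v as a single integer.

det is linear in entry M[1][1]: det = old_det + (v - 3) * C_11
Cofactor C_11 = -1
Want det = 0: -15 + (v - 3) * -1 = 0
  (v - 3) = 15 / -1 = -15
  v = 3 + (-15) = -12

Answer: -12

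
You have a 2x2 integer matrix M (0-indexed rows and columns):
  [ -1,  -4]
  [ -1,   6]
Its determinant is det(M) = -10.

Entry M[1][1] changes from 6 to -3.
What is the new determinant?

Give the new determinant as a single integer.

Answer: -1

Derivation:
det is linear in row 1: changing M[1][1] by delta changes det by delta * cofactor(1,1).
Cofactor C_11 = (-1)^(1+1) * minor(1,1) = -1
Entry delta = -3 - 6 = -9
Det delta = -9 * -1 = 9
New det = -10 + 9 = -1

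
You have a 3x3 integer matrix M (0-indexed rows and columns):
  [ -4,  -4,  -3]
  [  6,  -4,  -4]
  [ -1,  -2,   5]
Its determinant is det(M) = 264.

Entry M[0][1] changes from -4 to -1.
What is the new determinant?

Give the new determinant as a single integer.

Answer: 186

Derivation:
det is linear in row 0: changing M[0][1] by delta changes det by delta * cofactor(0,1).
Cofactor C_01 = (-1)^(0+1) * minor(0,1) = -26
Entry delta = -1 - -4 = 3
Det delta = 3 * -26 = -78
New det = 264 + -78 = 186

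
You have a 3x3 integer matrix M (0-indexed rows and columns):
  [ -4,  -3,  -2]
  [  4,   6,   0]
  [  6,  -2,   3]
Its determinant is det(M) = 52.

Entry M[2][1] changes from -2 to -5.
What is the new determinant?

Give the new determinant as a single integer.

det is linear in row 2: changing M[2][1] by delta changes det by delta * cofactor(2,1).
Cofactor C_21 = (-1)^(2+1) * minor(2,1) = -8
Entry delta = -5 - -2 = -3
Det delta = -3 * -8 = 24
New det = 52 + 24 = 76

Answer: 76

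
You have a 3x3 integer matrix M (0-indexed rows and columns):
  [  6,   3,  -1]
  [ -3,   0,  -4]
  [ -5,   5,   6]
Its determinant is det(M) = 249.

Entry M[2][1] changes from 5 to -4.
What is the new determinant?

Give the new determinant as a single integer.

det is linear in row 2: changing M[2][1] by delta changes det by delta * cofactor(2,1).
Cofactor C_21 = (-1)^(2+1) * minor(2,1) = 27
Entry delta = -4 - 5 = -9
Det delta = -9 * 27 = -243
New det = 249 + -243 = 6

Answer: 6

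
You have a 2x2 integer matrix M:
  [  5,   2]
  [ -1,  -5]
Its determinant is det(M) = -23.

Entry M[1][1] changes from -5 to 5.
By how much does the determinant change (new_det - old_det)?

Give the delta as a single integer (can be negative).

Answer: 50

Derivation:
Cofactor C_11 = 5
Entry delta = 5 - -5 = 10
Det delta = entry_delta * cofactor = 10 * 5 = 50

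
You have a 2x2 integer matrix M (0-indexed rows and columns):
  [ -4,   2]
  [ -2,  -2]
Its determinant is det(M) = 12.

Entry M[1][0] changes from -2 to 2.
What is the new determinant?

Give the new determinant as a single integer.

det is linear in row 1: changing M[1][0] by delta changes det by delta * cofactor(1,0).
Cofactor C_10 = (-1)^(1+0) * minor(1,0) = -2
Entry delta = 2 - -2 = 4
Det delta = 4 * -2 = -8
New det = 12 + -8 = 4

Answer: 4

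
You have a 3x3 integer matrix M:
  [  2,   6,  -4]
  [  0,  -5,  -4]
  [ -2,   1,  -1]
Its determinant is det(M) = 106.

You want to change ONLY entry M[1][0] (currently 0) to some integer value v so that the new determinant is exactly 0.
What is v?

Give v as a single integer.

det is linear in entry M[1][0]: det = old_det + (v - 0) * C_10
Cofactor C_10 = 2
Want det = 0: 106 + (v - 0) * 2 = 0
  (v - 0) = -106 / 2 = -53
  v = 0 + (-53) = -53

Answer: -53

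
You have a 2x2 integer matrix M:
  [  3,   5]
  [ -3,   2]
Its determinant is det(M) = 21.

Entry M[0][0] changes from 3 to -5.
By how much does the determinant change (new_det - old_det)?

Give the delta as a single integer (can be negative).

Answer: -16

Derivation:
Cofactor C_00 = 2
Entry delta = -5 - 3 = -8
Det delta = entry_delta * cofactor = -8 * 2 = -16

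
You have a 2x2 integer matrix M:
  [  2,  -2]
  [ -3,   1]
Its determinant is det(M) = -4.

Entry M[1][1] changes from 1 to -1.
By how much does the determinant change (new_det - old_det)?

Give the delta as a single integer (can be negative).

Answer: -4

Derivation:
Cofactor C_11 = 2
Entry delta = -1 - 1 = -2
Det delta = entry_delta * cofactor = -2 * 2 = -4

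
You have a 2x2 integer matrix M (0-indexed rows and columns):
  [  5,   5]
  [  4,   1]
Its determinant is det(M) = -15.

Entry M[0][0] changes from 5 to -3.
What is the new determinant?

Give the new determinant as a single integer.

Answer: -23

Derivation:
det is linear in row 0: changing M[0][0] by delta changes det by delta * cofactor(0,0).
Cofactor C_00 = (-1)^(0+0) * minor(0,0) = 1
Entry delta = -3 - 5 = -8
Det delta = -8 * 1 = -8
New det = -15 + -8 = -23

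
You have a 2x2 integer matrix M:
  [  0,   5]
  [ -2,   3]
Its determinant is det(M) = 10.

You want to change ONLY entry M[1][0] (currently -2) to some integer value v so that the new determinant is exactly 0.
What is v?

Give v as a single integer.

Answer: 0

Derivation:
det is linear in entry M[1][0]: det = old_det + (v - -2) * C_10
Cofactor C_10 = -5
Want det = 0: 10 + (v - -2) * -5 = 0
  (v - -2) = -10 / -5 = 2
  v = -2 + (2) = 0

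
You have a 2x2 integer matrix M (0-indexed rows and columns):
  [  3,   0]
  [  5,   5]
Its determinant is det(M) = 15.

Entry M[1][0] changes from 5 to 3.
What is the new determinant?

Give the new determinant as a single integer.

Answer: 15

Derivation:
det is linear in row 1: changing M[1][0] by delta changes det by delta * cofactor(1,0).
Cofactor C_10 = (-1)^(1+0) * minor(1,0) = 0
Entry delta = 3 - 5 = -2
Det delta = -2 * 0 = 0
New det = 15 + 0 = 15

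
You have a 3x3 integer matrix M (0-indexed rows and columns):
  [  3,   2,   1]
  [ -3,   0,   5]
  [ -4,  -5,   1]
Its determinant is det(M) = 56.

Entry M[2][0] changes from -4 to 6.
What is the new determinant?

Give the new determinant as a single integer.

Answer: 156

Derivation:
det is linear in row 2: changing M[2][0] by delta changes det by delta * cofactor(2,0).
Cofactor C_20 = (-1)^(2+0) * minor(2,0) = 10
Entry delta = 6 - -4 = 10
Det delta = 10 * 10 = 100
New det = 56 + 100 = 156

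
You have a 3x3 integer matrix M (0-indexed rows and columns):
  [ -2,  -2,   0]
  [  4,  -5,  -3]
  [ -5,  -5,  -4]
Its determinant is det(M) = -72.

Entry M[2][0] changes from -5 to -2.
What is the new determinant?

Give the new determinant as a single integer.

det is linear in row 2: changing M[2][0] by delta changes det by delta * cofactor(2,0).
Cofactor C_20 = (-1)^(2+0) * minor(2,0) = 6
Entry delta = -2 - -5 = 3
Det delta = 3 * 6 = 18
New det = -72 + 18 = -54

Answer: -54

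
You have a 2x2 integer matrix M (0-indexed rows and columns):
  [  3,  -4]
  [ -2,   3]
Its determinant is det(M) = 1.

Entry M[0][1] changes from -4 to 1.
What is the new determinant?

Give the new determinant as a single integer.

Answer: 11

Derivation:
det is linear in row 0: changing M[0][1] by delta changes det by delta * cofactor(0,1).
Cofactor C_01 = (-1)^(0+1) * minor(0,1) = 2
Entry delta = 1 - -4 = 5
Det delta = 5 * 2 = 10
New det = 1 + 10 = 11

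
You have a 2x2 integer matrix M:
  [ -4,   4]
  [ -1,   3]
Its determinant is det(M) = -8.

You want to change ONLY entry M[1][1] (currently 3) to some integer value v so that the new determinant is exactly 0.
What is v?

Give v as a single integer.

det is linear in entry M[1][1]: det = old_det + (v - 3) * C_11
Cofactor C_11 = -4
Want det = 0: -8 + (v - 3) * -4 = 0
  (v - 3) = 8 / -4 = -2
  v = 3 + (-2) = 1

Answer: 1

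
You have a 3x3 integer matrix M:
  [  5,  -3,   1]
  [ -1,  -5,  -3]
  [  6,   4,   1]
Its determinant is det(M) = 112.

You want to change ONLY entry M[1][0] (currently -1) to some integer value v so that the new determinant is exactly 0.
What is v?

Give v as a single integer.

Answer: -17

Derivation:
det is linear in entry M[1][0]: det = old_det + (v - -1) * C_10
Cofactor C_10 = 7
Want det = 0: 112 + (v - -1) * 7 = 0
  (v - -1) = -112 / 7 = -16
  v = -1 + (-16) = -17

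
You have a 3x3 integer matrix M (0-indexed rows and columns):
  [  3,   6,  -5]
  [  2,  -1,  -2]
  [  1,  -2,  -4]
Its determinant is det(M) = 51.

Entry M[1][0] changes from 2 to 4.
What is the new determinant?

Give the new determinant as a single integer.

Answer: 119

Derivation:
det is linear in row 1: changing M[1][0] by delta changes det by delta * cofactor(1,0).
Cofactor C_10 = (-1)^(1+0) * minor(1,0) = 34
Entry delta = 4 - 2 = 2
Det delta = 2 * 34 = 68
New det = 51 + 68 = 119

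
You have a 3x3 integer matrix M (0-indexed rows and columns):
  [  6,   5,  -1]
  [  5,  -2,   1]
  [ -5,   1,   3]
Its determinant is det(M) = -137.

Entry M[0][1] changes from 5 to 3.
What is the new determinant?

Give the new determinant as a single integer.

Answer: -97

Derivation:
det is linear in row 0: changing M[0][1] by delta changes det by delta * cofactor(0,1).
Cofactor C_01 = (-1)^(0+1) * minor(0,1) = -20
Entry delta = 3 - 5 = -2
Det delta = -2 * -20 = 40
New det = -137 + 40 = -97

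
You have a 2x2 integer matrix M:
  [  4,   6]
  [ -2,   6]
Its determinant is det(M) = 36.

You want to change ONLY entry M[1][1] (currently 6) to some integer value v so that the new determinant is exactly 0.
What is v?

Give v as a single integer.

det is linear in entry M[1][1]: det = old_det + (v - 6) * C_11
Cofactor C_11 = 4
Want det = 0: 36 + (v - 6) * 4 = 0
  (v - 6) = -36 / 4 = -9
  v = 6 + (-9) = -3

Answer: -3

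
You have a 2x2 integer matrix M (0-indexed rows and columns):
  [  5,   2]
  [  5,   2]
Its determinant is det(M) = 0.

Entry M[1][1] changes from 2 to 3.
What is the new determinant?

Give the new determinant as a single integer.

Answer: 5

Derivation:
det is linear in row 1: changing M[1][1] by delta changes det by delta * cofactor(1,1).
Cofactor C_11 = (-1)^(1+1) * minor(1,1) = 5
Entry delta = 3 - 2 = 1
Det delta = 1 * 5 = 5
New det = 0 + 5 = 5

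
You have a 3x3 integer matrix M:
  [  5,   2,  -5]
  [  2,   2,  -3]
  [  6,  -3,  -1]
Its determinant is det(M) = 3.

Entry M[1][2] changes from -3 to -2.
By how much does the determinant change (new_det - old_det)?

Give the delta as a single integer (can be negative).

Cofactor C_12 = 27
Entry delta = -2 - -3 = 1
Det delta = entry_delta * cofactor = 1 * 27 = 27

Answer: 27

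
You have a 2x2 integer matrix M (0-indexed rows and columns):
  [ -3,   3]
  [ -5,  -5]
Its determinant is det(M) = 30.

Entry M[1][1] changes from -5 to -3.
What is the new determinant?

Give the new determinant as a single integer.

det is linear in row 1: changing M[1][1] by delta changes det by delta * cofactor(1,1).
Cofactor C_11 = (-1)^(1+1) * minor(1,1) = -3
Entry delta = -3 - -5 = 2
Det delta = 2 * -3 = -6
New det = 30 + -6 = 24

Answer: 24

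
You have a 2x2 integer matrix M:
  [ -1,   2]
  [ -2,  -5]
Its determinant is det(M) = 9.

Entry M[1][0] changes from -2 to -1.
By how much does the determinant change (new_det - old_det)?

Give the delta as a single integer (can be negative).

Answer: -2

Derivation:
Cofactor C_10 = -2
Entry delta = -1 - -2 = 1
Det delta = entry_delta * cofactor = 1 * -2 = -2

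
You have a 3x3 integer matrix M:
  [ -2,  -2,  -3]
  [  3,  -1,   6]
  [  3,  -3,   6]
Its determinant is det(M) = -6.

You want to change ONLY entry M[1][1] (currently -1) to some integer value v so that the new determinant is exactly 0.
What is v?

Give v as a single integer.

Answer: -3

Derivation:
det is linear in entry M[1][1]: det = old_det + (v - -1) * C_11
Cofactor C_11 = -3
Want det = 0: -6 + (v - -1) * -3 = 0
  (v - -1) = 6 / -3 = -2
  v = -1 + (-2) = -3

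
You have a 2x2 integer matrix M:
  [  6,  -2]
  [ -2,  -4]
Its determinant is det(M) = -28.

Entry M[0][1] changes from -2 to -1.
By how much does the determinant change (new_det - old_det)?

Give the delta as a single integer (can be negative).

Answer: 2

Derivation:
Cofactor C_01 = 2
Entry delta = -1 - -2 = 1
Det delta = entry_delta * cofactor = 1 * 2 = 2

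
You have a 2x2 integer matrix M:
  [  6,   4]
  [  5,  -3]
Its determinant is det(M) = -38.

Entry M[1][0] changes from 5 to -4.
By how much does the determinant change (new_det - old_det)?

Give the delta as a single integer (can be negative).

Cofactor C_10 = -4
Entry delta = -4 - 5 = -9
Det delta = entry_delta * cofactor = -9 * -4 = 36

Answer: 36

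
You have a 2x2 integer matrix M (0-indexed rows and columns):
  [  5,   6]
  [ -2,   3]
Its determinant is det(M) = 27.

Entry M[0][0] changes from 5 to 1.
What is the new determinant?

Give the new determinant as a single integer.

det is linear in row 0: changing M[0][0] by delta changes det by delta * cofactor(0,0).
Cofactor C_00 = (-1)^(0+0) * minor(0,0) = 3
Entry delta = 1 - 5 = -4
Det delta = -4 * 3 = -12
New det = 27 + -12 = 15

Answer: 15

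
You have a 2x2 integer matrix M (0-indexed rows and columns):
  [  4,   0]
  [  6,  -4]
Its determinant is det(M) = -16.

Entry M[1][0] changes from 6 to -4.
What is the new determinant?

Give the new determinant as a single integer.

Answer: -16

Derivation:
det is linear in row 1: changing M[1][0] by delta changes det by delta * cofactor(1,0).
Cofactor C_10 = (-1)^(1+0) * minor(1,0) = 0
Entry delta = -4 - 6 = -10
Det delta = -10 * 0 = 0
New det = -16 + 0 = -16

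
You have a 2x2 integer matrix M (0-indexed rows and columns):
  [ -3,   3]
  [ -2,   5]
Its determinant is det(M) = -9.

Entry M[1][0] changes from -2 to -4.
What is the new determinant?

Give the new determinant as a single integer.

Answer: -3

Derivation:
det is linear in row 1: changing M[1][0] by delta changes det by delta * cofactor(1,0).
Cofactor C_10 = (-1)^(1+0) * minor(1,0) = -3
Entry delta = -4 - -2 = -2
Det delta = -2 * -3 = 6
New det = -9 + 6 = -3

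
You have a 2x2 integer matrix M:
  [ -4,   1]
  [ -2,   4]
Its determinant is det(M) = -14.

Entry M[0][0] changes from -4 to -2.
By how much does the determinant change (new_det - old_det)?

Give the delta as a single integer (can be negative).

Cofactor C_00 = 4
Entry delta = -2 - -4 = 2
Det delta = entry_delta * cofactor = 2 * 4 = 8

Answer: 8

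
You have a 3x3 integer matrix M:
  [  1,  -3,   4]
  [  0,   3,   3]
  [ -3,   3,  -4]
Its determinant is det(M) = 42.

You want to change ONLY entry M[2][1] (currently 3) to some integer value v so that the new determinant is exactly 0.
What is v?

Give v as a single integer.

Answer: 17

Derivation:
det is linear in entry M[2][1]: det = old_det + (v - 3) * C_21
Cofactor C_21 = -3
Want det = 0: 42 + (v - 3) * -3 = 0
  (v - 3) = -42 / -3 = 14
  v = 3 + (14) = 17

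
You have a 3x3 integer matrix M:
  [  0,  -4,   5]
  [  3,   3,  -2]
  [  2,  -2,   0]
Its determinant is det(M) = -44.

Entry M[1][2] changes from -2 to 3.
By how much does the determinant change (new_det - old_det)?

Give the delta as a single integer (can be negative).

Answer: -40

Derivation:
Cofactor C_12 = -8
Entry delta = 3 - -2 = 5
Det delta = entry_delta * cofactor = 5 * -8 = -40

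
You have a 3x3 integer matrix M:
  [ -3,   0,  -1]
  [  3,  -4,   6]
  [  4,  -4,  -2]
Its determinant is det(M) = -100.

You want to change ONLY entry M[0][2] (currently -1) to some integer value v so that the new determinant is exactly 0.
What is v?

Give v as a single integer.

Answer: 24

Derivation:
det is linear in entry M[0][2]: det = old_det + (v - -1) * C_02
Cofactor C_02 = 4
Want det = 0: -100 + (v - -1) * 4 = 0
  (v - -1) = 100 / 4 = 25
  v = -1 + (25) = 24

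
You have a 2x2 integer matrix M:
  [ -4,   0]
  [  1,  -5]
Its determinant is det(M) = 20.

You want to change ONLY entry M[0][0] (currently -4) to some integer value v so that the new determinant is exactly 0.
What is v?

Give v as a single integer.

Answer: 0

Derivation:
det is linear in entry M[0][0]: det = old_det + (v - -4) * C_00
Cofactor C_00 = -5
Want det = 0: 20 + (v - -4) * -5 = 0
  (v - -4) = -20 / -5 = 4
  v = -4 + (4) = 0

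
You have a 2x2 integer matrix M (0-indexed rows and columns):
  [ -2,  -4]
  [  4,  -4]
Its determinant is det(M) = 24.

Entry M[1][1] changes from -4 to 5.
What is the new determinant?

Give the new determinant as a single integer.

det is linear in row 1: changing M[1][1] by delta changes det by delta * cofactor(1,1).
Cofactor C_11 = (-1)^(1+1) * minor(1,1) = -2
Entry delta = 5 - -4 = 9
Det delta = 9 * -2 = -18
New det = 24 + -18 = 6

Answer: 6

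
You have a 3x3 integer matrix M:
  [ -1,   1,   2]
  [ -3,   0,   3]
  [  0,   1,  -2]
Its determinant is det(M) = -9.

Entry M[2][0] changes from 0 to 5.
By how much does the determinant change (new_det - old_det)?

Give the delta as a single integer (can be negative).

Answer: 15

Derivation:
Cofactor C_20 = 3
Entry delta = 5 - 0 = 5
Det delta = entry_delta * cofactor = 5 * 3 = 15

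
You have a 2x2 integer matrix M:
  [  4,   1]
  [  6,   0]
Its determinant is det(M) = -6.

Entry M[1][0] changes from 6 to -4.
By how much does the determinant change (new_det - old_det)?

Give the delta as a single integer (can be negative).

Cofactor C_10 = -1
Entry delta = -4 - 6 = -10
Det delta = entry_delta * cofactor = -10 * -1 = 10

Answer: 10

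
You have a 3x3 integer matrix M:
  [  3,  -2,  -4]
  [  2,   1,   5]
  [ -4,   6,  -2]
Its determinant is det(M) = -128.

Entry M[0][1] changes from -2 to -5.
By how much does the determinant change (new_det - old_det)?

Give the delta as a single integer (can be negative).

Cofactor C_01 = -16
Entry delta = -5 - -2 = -3
Det delta = entry_delta * cofactor = -3 * -16 = 48

Answer: 48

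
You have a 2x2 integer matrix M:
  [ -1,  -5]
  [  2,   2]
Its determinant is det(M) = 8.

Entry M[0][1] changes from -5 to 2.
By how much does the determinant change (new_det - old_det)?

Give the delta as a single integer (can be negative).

Answer: -14

Derivation:
Cofactor C_01 = -2
Entry delta = 2 - -5 = 7
Det delta = entry_delta * cofactor = 7 * -2 = -14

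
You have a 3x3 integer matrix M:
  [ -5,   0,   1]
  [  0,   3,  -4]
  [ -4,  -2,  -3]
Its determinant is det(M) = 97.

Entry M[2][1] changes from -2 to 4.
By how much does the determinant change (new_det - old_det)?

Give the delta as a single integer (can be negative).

Answer: -120

Derivation:
Cofactor C_21 = -20
Entry delta = 4 - -2 = 6
Det delta = entry_delta * cofactor = 6 * -20 = -120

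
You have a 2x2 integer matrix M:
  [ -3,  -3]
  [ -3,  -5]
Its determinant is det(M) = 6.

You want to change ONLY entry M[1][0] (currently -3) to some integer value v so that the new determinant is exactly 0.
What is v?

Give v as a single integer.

Answer: -5

Derivation:
det is linear in entry M[1][0]: det = old_det + (v - -3) * C_10
Cofactor C_10 = 3
Want det = 0: 6 + (v - -3) * 3 = 0
  (v - -3) = -6 / 3 = -2
  v = -3 + (-2) = -5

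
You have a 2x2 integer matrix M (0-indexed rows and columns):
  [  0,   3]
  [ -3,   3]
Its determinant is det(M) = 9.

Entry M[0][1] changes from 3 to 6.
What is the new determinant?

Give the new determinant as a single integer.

det is linear in row 0: changing M[0][1] by delta changes det by delta * cofactor(0,1).
Cofactor C_01 = (-1)^(0+1) * minor(0,1) = 3
Entry delta = 6 - 3 = 3
Det delta = 3 * 3 = 9
New det = 9 + 9 = 18

Answer: 18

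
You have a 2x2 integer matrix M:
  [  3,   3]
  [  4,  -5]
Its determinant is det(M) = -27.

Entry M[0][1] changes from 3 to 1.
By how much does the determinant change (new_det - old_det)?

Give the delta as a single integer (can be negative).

Answer: 8

Derivation:
Cofactor C_01 = -4
Entry delta = 1 - 3 = -2
Det delta = entry_delta * cofactor = -2 * -4 = 8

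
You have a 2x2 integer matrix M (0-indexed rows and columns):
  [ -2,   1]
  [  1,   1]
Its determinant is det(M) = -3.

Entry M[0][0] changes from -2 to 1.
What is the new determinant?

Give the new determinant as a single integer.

Answer: 0

Derivation:
det is linear in row 0: changing M[0][0] by delta changes det by delta * cofactor(0,0).
Cofactor C_00 = (-1)^(0+0) * minor(0,0) = 1
Entry delta = 1 - -2 = 3
Det delta = 3 * 1 = 3
New det = -3 + 3 = 0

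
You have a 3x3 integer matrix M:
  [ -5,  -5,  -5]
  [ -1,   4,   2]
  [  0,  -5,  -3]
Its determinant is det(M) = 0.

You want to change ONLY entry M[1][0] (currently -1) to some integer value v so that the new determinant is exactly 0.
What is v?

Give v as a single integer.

det is linear in entry M[1][0]: det = old_det + (v - -1) * C_10
Cofactor C_10 = 10
Want det = 0: 0 + (v - -1) * 10 = 0
  (v - -1) = 0 / 10 = 0
  v = -1 + (0) = -1

Answer: -1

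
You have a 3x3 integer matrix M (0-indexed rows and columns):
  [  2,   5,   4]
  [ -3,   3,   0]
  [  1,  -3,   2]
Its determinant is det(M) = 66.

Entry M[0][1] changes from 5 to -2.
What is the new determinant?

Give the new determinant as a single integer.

det is linear in row 0: changing M[0][1] by delta changes det by delta * cofactor(0,1).
Cofactor C_01 = (-1)^(0+1) * minor(0,1) = 6
Entry delta = -2 - 5 = -7
Det delta = -7 * 6 = -42
New det = 66 + -42 = 24

Answer: 24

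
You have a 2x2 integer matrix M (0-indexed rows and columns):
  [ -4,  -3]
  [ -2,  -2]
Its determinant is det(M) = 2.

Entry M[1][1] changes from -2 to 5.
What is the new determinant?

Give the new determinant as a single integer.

det is linear in row 1: changing M[1][1] by delta changes det by delta * cofactor(1,1).
Cofactor C_11 = (-1)^(1+1) * minor(1,1) = -4
Entry delta = 5 - -2 = 7
Det delta = 7 * -4 = -28
New det = 2 + -28 = -26

Answer: -26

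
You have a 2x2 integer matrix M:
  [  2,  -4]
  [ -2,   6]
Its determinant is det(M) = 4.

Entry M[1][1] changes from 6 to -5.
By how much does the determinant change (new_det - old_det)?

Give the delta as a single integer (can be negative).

Cofactor C_11 = 2
Entry delta = -5 - 6 = -11
Det delta = entry_delta * cofactor = -11 * 2 = -22

Answer: -22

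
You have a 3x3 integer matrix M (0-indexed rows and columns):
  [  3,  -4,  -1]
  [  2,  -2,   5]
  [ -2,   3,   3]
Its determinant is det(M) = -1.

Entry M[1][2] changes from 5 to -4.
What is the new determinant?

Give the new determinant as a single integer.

det is linear in row 1: changing M[1][2] by delta changes det by delta * cofactor(1,2).
Cofactor C_12 = (-1)^(1+2) * minor(1,2) = -1
Entry delta = -4 - 5 = -9
Det delta = -9 * -1 = 9
New det = -1 + 9 = 8

Answer: 8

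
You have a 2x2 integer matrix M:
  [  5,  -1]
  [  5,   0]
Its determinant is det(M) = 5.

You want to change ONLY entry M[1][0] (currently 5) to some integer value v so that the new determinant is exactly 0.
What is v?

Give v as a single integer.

Answer: 0

Derivation:
det is linear in entry M[1][0]: det = old_det + (v - 5) * C_10
Cofactor C_10 = 1
Want det = 0: 5 + (v - 5) * 1 = 0
  (v - 5) = -5 / 1 = -5
  v = 5 + (-5) = 0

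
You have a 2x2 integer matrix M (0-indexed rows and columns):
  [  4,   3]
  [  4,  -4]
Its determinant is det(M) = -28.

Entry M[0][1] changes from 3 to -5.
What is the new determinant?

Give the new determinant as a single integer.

Answer: 4

Derivation:
det is linear in row 0: changing M[0][1] by delta changes det by delta * cofactor(0,1).
Cofactor C_01 = (-1)^(0+1) * minor(0,1) = -4
Entry delta = -5 - 3 = -8
Det delta = -8 * -4 = 32
New det = -28 + 32 = 4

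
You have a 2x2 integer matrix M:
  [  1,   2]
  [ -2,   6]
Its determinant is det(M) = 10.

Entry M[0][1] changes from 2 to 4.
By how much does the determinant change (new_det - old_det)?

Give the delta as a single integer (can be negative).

Answer: 4

Derivation:
Cofactor C_01 = 2
Entry delta = 4 - 2 = 2
Det delta = entry_delta * cofactor = 2 * 2 = 4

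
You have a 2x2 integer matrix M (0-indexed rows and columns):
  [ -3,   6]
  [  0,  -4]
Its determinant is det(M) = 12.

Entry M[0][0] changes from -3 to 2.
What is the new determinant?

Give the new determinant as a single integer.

Answer: -8

Derivation:
det is linear in row 0: changing M[0][0] by delta changes det by delta * cofactor(0,0).
Cofactor C_00 = (-1)^(0+0) * minor(0,0) = -4
Entry delta = 2 - -3 = 5
Det delta = 5 * -4 = -20
New det = 12 + -20 = -8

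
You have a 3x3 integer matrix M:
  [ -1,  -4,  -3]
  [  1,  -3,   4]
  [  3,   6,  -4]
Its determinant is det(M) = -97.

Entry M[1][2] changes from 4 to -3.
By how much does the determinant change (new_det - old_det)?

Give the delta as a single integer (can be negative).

Answer: 42

Derivation:
Cofactor C_12 = -6
Entry delta = -3 - 4 = -7
Det delta = entry_delta * cofactor = -7 * -6 = 42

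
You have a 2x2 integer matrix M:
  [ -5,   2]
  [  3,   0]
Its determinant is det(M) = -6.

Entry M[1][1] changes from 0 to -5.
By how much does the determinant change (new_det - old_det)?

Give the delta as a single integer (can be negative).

Answer: 25

Derivation:
Cofactor C_11 = -5
Entry delta = -5 - 0 = -5
Det delta = entry_delta * cofactor = -5 * -5 = 25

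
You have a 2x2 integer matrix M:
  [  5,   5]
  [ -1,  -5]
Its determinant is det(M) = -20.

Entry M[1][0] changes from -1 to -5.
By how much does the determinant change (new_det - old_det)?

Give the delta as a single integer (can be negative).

Answer: 20

Derivation:
Cofactor C_10 = -5
Entry delta = -5 - -1 = -4
Det delta = entry_delta * cofactor = -4 * -5 = 20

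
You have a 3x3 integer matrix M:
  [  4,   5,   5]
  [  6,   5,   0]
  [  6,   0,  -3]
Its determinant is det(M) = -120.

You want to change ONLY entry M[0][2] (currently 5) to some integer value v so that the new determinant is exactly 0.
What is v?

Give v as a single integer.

det is linear in entry M[0][2]: det = old_det + (v - 5) * C_02
Cofactor C_02 = -30
Want det = 0: -120 + (v - 5) * -30 = 0
  (v - 5) = 120 / -30 = -4
  v = 5 + (-4) = 1

Answer: 1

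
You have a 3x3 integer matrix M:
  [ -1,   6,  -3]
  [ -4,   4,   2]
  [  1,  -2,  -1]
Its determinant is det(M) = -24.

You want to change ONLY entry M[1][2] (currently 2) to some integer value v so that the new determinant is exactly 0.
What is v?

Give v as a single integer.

det is linear in entry M[1][2]: det = old_det + (v - 2) * C_12
Cofactor C_12 = 4
Want det = 0: -24 + (v - 2) * 4 = 0
  (v - 2) = 24 / 4 = 6
  v = 2 + (6) = 8

Answer: 8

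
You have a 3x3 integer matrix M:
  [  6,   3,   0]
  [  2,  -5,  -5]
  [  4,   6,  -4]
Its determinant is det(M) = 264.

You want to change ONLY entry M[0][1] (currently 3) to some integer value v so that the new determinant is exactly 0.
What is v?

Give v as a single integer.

Answer: 25

Derivation:
det is linear in entry M[0][1]: det = old_det + (v - 3) * C_01
Cofactor C_01 = -12
Want det = 0: 264 + (v - 3) * -12 = 0
  (v - 3) = -264 / -12 = 22
  v = 3 + (22) = 25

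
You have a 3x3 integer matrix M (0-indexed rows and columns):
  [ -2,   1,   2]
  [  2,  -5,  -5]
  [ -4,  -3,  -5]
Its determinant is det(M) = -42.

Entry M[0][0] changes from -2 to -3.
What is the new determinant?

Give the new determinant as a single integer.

det is linear in row 0: changing M[0][0] by delta changes det by delta * cofactor(0,0).
Cofactor C_00 = (-1)^(0+0) * minor(0,0) = 10
Entry delta = -3 - -2 = -1
Det delta = -1 * 10 = -10
New det = -42 + -10 = -52

Answer: -52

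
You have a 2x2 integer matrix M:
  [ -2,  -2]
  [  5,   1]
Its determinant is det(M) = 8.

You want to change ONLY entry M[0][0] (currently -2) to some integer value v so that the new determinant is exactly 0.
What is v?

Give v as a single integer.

det is linear in entry M[0][0]: det = old_det + (v - -2) * C_00
Cofactor C_00 = 1
Want det = 0: 8 + (v - -2) * 1 = 0
  (v - -2) = -8 / 1 = -8
  v = -2 + (-8) = -10

Answer: -10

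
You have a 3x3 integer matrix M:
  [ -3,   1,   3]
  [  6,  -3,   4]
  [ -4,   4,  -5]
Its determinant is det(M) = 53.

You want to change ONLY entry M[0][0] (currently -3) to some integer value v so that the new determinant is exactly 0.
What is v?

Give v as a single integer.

Answer: 50

Derivation:
det is linear in entry M[0][0]: det = old_det + (v - -3) * C_00
Cofactor C_00 = -1
Want det = 0: 53 + (v - -3) * -1 = 0
  (v - -3) = -53 / -1 = 53
  v = -3 + (53) = 50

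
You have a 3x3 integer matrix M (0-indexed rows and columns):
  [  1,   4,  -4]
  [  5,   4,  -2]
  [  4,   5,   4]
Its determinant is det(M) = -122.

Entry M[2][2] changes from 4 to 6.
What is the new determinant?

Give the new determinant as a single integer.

det is linear in row 2: changing M[2][2] by delta changes det by delta * cofactor(2,2).
Cofactor C_22 = (-1)^(2+2) * minor(2,2) = -16
Entry delta = 6 - 4 = 2
Det delta = 2 * -16 = -32
New det = -122 + -32 = -154

Answer: -154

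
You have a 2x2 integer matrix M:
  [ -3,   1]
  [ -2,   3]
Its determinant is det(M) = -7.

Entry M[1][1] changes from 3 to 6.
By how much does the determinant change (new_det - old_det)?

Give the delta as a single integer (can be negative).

Answer: -9

Derivation:
Cofactor C_11 = -3
Entry delta = 6 - 3 = 3
Det delta = entry_delta * cofactor = 3 * -3 = -9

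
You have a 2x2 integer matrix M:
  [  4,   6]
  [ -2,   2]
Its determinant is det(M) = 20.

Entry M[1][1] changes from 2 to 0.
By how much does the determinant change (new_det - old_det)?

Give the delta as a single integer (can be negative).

Answer: -8

Derivation:
Cofactor C_11 = 4
Entry delta = 0 - 2 = -2
Det delta = entry_delta * cofactor = -2 * 4 = -8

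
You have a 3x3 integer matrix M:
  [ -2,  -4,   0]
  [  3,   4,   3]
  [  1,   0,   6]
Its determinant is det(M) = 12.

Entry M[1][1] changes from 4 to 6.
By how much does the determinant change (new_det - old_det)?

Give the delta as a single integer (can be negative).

Cofactor C_11 = -12
Entry delta = 6 - 4 = 2
Det delta = entry_delta * cofactor = 2 * -12 = -24

Answer: -24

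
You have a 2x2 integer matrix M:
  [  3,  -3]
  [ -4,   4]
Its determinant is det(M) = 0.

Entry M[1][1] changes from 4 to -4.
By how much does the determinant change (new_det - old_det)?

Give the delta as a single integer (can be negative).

Cofactor C_11 = 3
Entry delta = -4 - 4 = -8
Det delta = entry_delta * cofactor = -8 * 3 = -24

Answer: -24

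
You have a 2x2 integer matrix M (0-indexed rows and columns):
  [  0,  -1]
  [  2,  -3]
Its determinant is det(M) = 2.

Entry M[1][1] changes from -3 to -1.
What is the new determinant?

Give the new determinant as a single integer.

det is linear in row 1: changing M[1][1] by delta changes det by delta * cofactor(1,1).
Cofactor C_11 = (-1)^(1+1) * minor(1,1) = 0
Entry delta = -1 - -3 = 2
Det delta = 2 * 0 = 0
New det = 2 + 0 = 2

Answer: 2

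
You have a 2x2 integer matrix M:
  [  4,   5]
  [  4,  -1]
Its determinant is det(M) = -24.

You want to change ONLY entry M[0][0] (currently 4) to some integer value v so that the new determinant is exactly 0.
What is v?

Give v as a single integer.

Answer: -20

Derivation:
det is linear in entry M[0][0]: det = old_det + (v - 4) * C_00
Cofactor C_00 = -1
Want det = 0: -24 + (v - 4) * -1 = 0
  (v - 4) = 24 / -1 = -24
  v = 4 + (-24) = -20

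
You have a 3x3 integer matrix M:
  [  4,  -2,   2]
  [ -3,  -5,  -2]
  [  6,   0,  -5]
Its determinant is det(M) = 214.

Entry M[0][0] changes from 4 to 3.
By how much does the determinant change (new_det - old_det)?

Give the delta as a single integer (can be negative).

Cofactor C_00 = 25
Entry delta = 3 - 4 = -1
Det delta = entry_delta * cofactor = -1 * 25 = -25

Answer: -25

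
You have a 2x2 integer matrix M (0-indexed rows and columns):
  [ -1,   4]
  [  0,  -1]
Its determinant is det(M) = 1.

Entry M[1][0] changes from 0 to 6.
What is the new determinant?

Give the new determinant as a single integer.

Answer: -23

Derivation:
det is linear in row 1: changing M[1][0] by delta changes det by delta * cofactor(1,0).
Cofactor C_10 = (-1)^(1+0) * minor(1,0) = -4
Entry delta = 6 - 0 = 6
Det delta = 6 * -4 = -24
New det = 1 + -24 = -23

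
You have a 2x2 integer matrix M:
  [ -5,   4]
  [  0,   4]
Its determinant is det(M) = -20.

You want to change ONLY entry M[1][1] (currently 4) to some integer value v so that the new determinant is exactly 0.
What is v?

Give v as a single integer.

det is linear in entry M[1][1]: det = old_det + (v - 4) * C_11
Cofactor C_11 = -5
Want det = 0: -20 + (v - 4) * -5 = 0
  (v - 4) = 20 / -5 = -4
  v = 4 + (-4) = 0

Answer: 0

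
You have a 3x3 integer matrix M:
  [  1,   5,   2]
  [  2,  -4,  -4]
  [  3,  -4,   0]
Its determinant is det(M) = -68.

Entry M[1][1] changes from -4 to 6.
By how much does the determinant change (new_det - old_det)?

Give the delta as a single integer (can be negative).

Answer: -60

Derivation:
Cofactor C_11 = -6
Entry delta = 6 - -4 = 10
Det delta = entry_delta * cofactor = 10 * -6 = -60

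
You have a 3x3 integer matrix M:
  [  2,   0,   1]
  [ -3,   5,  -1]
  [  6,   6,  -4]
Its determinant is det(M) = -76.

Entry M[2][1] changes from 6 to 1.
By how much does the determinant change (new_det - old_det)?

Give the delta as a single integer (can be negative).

Answer: 5

Derivation:
Cofactor C_21 = -1
Entry delta = 1 - 6 = -5
Det delta = entry_delta * cofactor = -5 * -1 = 5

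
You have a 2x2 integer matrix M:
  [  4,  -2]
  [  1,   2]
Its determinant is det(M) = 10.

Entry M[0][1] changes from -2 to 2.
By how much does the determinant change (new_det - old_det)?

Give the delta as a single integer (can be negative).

Answer: -4

Derivation:
Cofactor C_01 = -1
Entry delta = 2 - -2 = 4
Det delta = entry_delta * cofactor = 4 * -1 = -4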